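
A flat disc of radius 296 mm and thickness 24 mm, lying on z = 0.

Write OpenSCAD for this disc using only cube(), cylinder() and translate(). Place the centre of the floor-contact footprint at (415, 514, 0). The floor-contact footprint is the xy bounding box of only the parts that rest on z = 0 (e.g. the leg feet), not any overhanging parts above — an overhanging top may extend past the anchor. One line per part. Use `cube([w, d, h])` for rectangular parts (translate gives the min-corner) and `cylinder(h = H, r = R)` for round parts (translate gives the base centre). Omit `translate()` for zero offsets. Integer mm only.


translate([415, 514, 0]) cylinder(h = 24, r = 296);


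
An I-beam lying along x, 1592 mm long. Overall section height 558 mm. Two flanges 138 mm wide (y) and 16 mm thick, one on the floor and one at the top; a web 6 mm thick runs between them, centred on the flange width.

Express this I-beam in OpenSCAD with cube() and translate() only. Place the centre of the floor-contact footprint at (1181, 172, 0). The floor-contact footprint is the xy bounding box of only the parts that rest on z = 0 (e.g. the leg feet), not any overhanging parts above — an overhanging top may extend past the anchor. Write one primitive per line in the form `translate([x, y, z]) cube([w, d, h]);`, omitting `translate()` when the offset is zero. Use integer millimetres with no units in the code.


translate([385, 103, 0]) cube([1592, 138, 16]);
translate([385, 169, 16]) cube([1592, 6, 526]);
translate([385, 103, 542]) cube([1592, 138, 16]);


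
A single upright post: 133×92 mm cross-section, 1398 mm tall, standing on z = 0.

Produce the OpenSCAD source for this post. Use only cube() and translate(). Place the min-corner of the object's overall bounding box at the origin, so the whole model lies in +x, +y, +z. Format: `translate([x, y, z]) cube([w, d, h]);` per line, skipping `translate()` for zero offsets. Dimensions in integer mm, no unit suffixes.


cube([133, 92, 1398]);


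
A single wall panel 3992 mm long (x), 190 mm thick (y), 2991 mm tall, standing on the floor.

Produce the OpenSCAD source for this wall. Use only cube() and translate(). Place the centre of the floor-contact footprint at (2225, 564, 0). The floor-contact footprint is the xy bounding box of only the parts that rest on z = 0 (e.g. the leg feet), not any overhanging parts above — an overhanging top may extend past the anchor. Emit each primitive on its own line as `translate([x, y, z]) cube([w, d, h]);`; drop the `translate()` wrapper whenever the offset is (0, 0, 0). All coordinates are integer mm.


translate([229, 469, 0]) cube([3992, 190, 2991]);


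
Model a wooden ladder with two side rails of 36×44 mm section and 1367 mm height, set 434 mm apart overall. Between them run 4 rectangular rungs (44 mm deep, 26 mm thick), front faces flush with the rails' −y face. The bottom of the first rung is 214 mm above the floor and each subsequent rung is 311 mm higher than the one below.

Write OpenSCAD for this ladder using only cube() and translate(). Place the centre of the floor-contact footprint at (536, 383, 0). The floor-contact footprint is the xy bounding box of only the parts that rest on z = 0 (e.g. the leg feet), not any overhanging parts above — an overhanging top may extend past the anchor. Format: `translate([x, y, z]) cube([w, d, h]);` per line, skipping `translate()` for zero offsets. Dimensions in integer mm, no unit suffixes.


// rung span = 434 - 2*36 = 362
// rung[k] z = 214 + k*311
translate([319, 361, 0]) cube([36, 44, 1367]);
translate([717, 361, 0]) cube([36, 44, 1367]);
translate([355, 361, 214]) cube([362, 44, 26]);
translate([355, 361, 525]) cube([362, 44, 26]);
translate([355, 361, 836]) cube([362, 44, 26]);
translate([355, 361, 1147]) cube([362, 44, 26]);


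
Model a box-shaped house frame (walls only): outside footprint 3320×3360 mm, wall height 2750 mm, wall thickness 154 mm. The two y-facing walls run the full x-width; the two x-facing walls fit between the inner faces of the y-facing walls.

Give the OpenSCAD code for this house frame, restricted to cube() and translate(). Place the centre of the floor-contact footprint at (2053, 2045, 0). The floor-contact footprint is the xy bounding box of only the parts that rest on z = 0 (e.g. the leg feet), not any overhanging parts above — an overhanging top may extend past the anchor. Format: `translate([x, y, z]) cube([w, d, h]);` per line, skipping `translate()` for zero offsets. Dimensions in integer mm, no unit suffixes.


translate([393, 365, 0]) cube([3320, 154, 2750]);
translate([393, 3571, 0]) cube([3320, 154, 2750]);
translate([393, 519, 0]) cube([154, 3052, 2750]);
translate([3559, 519, 0]) cube([154, 3052, 2750]);


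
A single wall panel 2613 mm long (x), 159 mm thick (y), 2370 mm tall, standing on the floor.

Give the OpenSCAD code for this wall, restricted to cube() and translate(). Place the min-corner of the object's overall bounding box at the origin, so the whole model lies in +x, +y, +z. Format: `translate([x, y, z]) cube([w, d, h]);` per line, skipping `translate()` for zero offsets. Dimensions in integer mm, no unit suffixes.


cube([2613, 159, 2370]);


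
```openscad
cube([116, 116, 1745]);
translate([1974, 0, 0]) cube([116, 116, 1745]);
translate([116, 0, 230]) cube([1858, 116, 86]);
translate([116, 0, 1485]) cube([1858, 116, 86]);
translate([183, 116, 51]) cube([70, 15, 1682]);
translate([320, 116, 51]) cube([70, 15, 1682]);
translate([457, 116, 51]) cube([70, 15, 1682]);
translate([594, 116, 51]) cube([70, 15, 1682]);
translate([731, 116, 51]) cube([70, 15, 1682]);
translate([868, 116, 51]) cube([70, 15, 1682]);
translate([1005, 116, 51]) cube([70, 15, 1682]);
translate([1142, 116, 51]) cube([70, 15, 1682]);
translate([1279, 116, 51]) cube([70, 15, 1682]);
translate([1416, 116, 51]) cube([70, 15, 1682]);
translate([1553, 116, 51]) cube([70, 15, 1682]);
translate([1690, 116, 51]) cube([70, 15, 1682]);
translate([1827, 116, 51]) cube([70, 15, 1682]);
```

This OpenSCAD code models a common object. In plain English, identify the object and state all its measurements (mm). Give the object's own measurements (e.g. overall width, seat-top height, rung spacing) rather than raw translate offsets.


A fence section. Two 116×116 mm posts, 1745 mm tall, stand on the floor with a clear span of 1858 mm between their inner faces. Two horizontal rails of 116×86 mm section span the gap between the posts with their undersides at z = 230 mm and z = 1485 mm, flush with the posts' −y face. 13 pickets, each 70 mm wide, 15 mm thick and 1682 mm tall, are fixed to the +y face of the rails with their bottoms at z = 51 mm, spaced across the span with a 67 mm gap after the −x post and between neighbouring pickets, with 77 mm left before the +x post.


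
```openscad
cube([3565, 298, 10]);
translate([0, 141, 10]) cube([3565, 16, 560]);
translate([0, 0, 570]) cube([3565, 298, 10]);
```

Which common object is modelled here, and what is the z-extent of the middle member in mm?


An I-beam. The web height is 560 mm.

Two wide flanges with a thin centred web — an I-beam. Overall 580 mm minus two 10 mm flanges gives a web of 580 − 2·10 = 560 mm.


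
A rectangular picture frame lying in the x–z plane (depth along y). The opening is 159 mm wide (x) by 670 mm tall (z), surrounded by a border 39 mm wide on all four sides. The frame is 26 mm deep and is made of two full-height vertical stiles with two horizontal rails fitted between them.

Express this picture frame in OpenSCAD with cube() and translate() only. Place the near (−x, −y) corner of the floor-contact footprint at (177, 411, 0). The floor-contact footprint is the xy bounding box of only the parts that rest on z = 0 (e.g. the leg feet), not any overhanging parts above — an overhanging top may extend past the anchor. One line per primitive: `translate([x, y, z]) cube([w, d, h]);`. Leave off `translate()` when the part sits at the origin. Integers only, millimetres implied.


translate([177, 411, 0]) cube([39, 26, 748]);
translate([375, 411, 0]) cube([39, 26, 748]);
translate([216, 411, 0]) cube([159, 26, 39]);
translate([216, 411, 709]) cube([159, 26, 39]);


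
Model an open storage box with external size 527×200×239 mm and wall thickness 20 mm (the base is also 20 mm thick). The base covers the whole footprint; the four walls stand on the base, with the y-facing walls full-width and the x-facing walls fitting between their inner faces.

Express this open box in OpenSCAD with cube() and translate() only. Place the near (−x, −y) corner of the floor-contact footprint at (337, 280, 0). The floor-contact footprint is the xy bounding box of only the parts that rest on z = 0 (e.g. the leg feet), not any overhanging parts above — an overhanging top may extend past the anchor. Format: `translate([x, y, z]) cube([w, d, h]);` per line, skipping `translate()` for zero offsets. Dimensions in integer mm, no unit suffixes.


translate([337, 280, 0]) cube([527, 200, 20]);
translate([337, 280, 20]) cube([527, 20, 219]);
translate([337, 460, 20]) cube([527, 20, 219]);
translate([337, 300, 20]) cube([20, 160, 219]);
translate([844, 300, 20]) cube([20, 160, 219]);


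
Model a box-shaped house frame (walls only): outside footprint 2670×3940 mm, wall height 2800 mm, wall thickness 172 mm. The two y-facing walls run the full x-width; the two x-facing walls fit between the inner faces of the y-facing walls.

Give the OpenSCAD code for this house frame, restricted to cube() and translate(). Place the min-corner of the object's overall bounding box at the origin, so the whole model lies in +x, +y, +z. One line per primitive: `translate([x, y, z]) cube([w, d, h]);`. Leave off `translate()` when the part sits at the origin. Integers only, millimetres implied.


cube([2670, 172, 2800]);
translate([0, 3768, 0]) cube([2670, 172, 2800]);
translate([0, 172, 0]) cube([172, 3596, 2800]);
translate([2498, 172, 0]) cube([172, 3596, 2800]);


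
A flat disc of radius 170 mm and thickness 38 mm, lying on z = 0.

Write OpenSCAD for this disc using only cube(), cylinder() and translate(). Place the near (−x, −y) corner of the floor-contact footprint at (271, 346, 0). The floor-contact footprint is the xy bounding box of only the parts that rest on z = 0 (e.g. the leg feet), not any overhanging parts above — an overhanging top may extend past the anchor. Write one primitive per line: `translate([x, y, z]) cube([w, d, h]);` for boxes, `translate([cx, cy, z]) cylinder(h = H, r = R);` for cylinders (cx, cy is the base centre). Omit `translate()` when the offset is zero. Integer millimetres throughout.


translate([441, 516, 0]) cylinder(h = 38, r = 170);


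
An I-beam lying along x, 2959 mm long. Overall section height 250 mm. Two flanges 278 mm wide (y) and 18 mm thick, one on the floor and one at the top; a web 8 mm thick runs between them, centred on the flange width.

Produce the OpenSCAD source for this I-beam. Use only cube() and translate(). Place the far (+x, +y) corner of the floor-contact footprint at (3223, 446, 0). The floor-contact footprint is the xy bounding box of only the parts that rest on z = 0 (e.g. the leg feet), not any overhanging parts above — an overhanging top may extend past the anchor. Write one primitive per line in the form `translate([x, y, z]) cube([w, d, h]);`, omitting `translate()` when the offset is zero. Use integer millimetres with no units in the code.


translate([264, 168, 0]) cube([2959, 278, 18]);
translate([264, 303, 18]) cube([2959, 8, 214]);
translate([264, 168, 232]) cube([2959, 278, 18]);


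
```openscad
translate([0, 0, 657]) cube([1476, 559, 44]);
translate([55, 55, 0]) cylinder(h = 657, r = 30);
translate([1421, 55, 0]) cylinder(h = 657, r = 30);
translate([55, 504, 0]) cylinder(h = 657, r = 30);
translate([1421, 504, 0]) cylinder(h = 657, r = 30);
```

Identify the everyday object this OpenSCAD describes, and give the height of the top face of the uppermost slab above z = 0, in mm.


A table. The table height is 701 mm.

A 1476×559×44 slab sits at z = 657 on four Ø60 mm round legs — a table. The top surface is at 657 + 44 = 701 mm.


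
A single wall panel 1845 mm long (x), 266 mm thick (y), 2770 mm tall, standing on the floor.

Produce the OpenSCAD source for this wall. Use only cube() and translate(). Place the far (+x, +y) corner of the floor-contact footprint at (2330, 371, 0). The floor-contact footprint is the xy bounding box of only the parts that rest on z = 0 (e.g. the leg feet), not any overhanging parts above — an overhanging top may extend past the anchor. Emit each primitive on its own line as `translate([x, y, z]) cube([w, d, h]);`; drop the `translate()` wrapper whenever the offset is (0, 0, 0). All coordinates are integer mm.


translate([485, 105, 0]) cube([1845, 266, 2770]);


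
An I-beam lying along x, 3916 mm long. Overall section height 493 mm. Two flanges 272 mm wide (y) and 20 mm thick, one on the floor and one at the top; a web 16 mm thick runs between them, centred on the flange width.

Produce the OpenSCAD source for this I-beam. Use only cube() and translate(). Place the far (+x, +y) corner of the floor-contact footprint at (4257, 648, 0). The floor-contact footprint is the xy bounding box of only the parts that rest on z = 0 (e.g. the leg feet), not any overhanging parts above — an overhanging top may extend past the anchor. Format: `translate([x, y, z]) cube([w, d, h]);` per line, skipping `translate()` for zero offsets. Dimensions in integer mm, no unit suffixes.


translate([341, 376, 0]) cube([3916, 272, 20]);
translate([341, 504, 20]) cube([3916, 16, 453]);
translate([341, 376, 473]) cube([3916, 272, 20]);


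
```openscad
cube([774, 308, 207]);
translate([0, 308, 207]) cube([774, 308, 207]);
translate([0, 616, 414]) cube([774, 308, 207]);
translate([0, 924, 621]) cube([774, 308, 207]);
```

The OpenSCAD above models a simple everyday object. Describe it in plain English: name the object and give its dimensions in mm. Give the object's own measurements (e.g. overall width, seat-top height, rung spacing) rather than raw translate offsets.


A straight staircase of 4 solid steps. Each step is 774 mm wide (x), 308 mm deep (y, the going) and 207 mm tall (the rise). The first step rests on the floor; each subsequent step sits one going further in +y and one rise higher in +z, directly behind and above the previous step with no overlap.


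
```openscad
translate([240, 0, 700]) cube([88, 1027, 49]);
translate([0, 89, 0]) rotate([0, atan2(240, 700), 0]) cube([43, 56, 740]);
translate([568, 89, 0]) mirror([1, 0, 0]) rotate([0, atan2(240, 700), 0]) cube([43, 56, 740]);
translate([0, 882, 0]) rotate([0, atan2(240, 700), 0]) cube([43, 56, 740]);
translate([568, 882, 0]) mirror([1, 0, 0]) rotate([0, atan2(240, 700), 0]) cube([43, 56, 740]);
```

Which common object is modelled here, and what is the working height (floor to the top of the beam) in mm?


A sawhorse. The overall height is 749 mm.

A beam across two mirrored pairs of raked legs — a sawhorse. The beam's underside is at z = 700 (matching the legs' vertical rise in atan2(240, 700)) and the beam is 49 mm tall, so its top is at 700 + 49 = 749 mm. The raked legs top out at the beam's underside, so that is the highest point.


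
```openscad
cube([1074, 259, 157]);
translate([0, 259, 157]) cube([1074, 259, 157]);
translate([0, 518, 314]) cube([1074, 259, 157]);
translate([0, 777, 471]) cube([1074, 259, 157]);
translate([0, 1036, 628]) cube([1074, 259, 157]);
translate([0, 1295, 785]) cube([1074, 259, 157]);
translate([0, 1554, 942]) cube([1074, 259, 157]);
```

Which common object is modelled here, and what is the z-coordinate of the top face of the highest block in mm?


A staircase. The total rise is 1099 mm.

7 identical blocks, each offset up and back from the previous — a staircase. Each step is 157 mm tall and there are 7 of them, so the total rise is 7 × 157 = 1099 mm.


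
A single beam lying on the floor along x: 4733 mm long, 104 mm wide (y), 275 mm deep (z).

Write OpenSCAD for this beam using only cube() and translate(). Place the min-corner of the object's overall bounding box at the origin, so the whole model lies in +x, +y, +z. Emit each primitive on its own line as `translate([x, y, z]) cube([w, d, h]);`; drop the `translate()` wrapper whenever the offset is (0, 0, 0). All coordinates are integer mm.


cube([4733, 104, 275]);


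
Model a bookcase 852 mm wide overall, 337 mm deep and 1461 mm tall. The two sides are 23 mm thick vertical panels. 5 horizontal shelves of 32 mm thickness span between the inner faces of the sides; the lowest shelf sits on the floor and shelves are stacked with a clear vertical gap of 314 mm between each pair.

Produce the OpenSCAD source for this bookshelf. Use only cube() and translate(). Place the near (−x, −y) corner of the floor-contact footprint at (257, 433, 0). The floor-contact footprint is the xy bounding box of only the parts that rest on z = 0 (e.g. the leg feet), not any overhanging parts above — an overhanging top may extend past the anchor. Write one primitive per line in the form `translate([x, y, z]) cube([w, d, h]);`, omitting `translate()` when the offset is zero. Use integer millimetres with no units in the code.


translate([257, 433, 0]) cube([23, 337, 1461]);
translate([1086, 433, 0]) cube([23, 337, 1461]);
translate([280, 433, 0]) cube([806, 337, 32]);
translate([280, 433, 346]) cube([806, 337, 32]);
translate([280, 433, 692]) cube([806, 337, 32]);
translate([280, 433, 1038]) cube([806, 337, 32]);
translate([280, 433, 1384]) cube([806, 337, 32]);


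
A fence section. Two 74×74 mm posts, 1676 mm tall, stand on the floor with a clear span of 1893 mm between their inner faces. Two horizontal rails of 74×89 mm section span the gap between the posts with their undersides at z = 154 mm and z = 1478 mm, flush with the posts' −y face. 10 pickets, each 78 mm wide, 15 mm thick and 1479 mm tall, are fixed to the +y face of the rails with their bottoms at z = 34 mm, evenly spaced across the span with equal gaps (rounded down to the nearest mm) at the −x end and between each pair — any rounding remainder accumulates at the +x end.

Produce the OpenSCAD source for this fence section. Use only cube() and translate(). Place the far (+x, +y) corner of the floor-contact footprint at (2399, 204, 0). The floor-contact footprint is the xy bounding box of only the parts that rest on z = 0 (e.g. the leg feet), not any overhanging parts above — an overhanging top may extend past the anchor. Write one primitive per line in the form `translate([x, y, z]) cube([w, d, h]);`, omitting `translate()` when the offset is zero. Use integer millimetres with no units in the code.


translate([358, 130, 0]) cube([74, 74, 1676]);
translate([2325, 130, 0]) cube([74, 74, 1676]);
translate([432, 130, 154]) cube([1893, 74, 89]);
translate([432, 130, 1478]) cube([1893, 74, 89]);
translate([533, 204, 34]) cube([78, 15, 1479]);
translate([712, 204, 34]) cube([78, 15, 1479]);
translate([891, 204, 34]) cube([78, 15, 1479]);
translate([1070, 204, 34]) cube([78, 15, 1479]);
translate([1249, 204, 34]) cube([78, 15, 1479]);
translate([1428, 204, 34]) cube([78, 15, 1479]);
translate([1607, 204, 34]) cube([78, 15, 1479]);
translate([1786, 204, 34]) cube([78, 15, 1479]);
translate([1965, 204, 34]) cube([78, 15, 1479]);
translate([2144, 204, 34]) cube([78, 15, 1479]);


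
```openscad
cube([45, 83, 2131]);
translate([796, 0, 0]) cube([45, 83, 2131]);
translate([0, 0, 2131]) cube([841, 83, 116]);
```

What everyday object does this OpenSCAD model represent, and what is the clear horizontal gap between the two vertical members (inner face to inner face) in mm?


A door frame. The clear opening width is 751 mm.

Two 2131 mm tall posts with a header on top — a door frame. The left jamb is 45 mm wide at x = 0; the right jamb starts at x = 796. The clear opening is 796 − 45 = 751 mm.


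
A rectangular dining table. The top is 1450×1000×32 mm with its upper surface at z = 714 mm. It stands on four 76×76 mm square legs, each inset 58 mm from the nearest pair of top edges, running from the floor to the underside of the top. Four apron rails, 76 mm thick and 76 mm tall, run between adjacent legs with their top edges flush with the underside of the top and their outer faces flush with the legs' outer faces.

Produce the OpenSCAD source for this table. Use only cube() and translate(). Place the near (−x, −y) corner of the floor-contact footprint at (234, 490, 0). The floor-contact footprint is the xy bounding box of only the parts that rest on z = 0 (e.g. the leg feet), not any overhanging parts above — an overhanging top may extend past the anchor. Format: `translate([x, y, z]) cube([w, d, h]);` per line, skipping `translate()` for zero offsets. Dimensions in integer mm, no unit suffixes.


translate([176, 432, 682]) cube([1450, 1000, 32]);
translate([234, 490, 0]) cube([76, 76, 682]);
translate([1492, 490, 0]) cube([76, 76, 682]);
translate([234, 1298, 0]) cube([76, 76, 682]);
translate([1492, 1298, 0]) cube([76, 76, 682]);
translate([310, 490, 606]) cube([1182, 76, 76]);
translate([310, 1298, 606]) cube([1182, 76, 76]);
translate([234, 566, 606]) cube([76, 732, 76]);
translate([1492, 566, 606]) cube([76, 732, 76]);


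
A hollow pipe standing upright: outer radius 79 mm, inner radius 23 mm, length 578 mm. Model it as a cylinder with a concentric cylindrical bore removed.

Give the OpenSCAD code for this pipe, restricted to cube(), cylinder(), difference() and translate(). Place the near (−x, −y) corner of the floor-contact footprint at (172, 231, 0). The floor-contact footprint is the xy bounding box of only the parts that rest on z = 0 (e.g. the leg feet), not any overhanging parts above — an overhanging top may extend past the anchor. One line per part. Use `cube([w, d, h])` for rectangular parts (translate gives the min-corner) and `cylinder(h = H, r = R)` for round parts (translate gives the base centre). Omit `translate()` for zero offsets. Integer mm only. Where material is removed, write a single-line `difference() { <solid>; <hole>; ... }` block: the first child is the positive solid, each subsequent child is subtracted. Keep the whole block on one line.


difference() { translate([251, 310, 0]) cylinder(h = 578, r = 79); translate([251, 310, 0]) cylinder(h = 578, r = 23); }


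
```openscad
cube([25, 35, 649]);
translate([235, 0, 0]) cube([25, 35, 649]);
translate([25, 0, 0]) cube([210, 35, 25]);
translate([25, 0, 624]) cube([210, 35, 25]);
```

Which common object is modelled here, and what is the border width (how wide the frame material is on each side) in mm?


A picture frame. The border width is 25 mm.

Four thin pieces enclosing a rectangular opening — a picture frame. The two full-height stiles are 649 mm tall; the top rail sits at z = 624 and is 25 mm tall, so the border above the opening is 649 − 624 = 25 mm, matching the stile x-width.


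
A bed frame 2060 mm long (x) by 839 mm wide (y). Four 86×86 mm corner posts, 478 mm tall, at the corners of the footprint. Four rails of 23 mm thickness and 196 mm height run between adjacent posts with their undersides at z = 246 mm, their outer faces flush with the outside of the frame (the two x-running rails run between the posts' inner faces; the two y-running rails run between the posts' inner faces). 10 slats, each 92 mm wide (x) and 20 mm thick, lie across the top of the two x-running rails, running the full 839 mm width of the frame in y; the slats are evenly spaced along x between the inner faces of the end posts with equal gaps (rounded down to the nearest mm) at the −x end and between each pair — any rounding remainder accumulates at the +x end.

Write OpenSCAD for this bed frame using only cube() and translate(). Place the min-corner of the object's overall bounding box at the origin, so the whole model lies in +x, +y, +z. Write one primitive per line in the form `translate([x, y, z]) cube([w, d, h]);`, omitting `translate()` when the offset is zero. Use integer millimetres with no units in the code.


cube([86, 86, 478]);
translate([0, 753, 0]) cube([86, 86, 478]);
translate([1974, 0, 0]) cube([86, 86, 478]);
translate([1974, 753, 0]) cube([86, 86, 478]);
translate([86, 0, 246]) cube([1888, 23, 196]);
translate([86, 816, 246]) cube([1888, 23, 196]);
translate([0, 86, 246]) cube([23, 667, 196]);
translate([2037, 86, 246]) cube([23, 667, 196]);
translate([174, 0, 442]) cube([92, 839, 20]);
translate([354, 0, 442]) cube([92, 839, 20]);
translate([534, 0, 442]) cube([92, 839, 20]);
translate([714, 0, 442]) cube([92, 839, 20]);
translate([894, 0, 442]) cube([92, 839, 20]);
translate([1074, 0, 442]) cube([92, 839, 20]);
translate([1254, 0, 442]) cube([92, 839, 20]);
translate([1434, 0, 442]) cube([92, 839, 20]);
translate([1614, 0, 442]) cube([92, 839, 20]);
translate([1794, 0, 442]) cube([92, 839, 20]);


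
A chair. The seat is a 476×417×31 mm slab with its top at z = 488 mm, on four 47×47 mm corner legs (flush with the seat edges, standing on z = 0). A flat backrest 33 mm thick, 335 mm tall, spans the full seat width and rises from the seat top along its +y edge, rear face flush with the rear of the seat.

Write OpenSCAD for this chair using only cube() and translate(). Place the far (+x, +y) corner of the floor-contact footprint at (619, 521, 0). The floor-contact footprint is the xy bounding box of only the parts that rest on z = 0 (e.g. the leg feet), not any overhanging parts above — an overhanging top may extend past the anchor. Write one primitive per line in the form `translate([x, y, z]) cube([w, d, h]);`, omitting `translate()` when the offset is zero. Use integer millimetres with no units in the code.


// leg_h = 488 - 31 = 457
translate([143, 104, 457]) cube([476, 417, 31]);
translate([143, 104, 0]) cube([47, 47, 457]);
translate([572, 104, 0]) cube([47, 47, 457]);
translate([143, 474, 0]) cube([47, 47, 457]);
translate([572, 474, 0]) cube([47, 47, 457]);
translate([143, 488, 488]) cube([476, 33, 335]);


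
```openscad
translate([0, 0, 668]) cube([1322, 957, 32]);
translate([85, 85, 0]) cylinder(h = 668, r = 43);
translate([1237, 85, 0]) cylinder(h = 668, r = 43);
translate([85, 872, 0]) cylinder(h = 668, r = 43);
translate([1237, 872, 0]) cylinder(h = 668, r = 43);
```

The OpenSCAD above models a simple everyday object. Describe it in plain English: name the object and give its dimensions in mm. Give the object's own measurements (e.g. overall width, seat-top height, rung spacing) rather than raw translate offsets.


A table: top 1322 mm (x) × 957 mm (y), 32 mm thick, upper face at z = 700 mm, on four round legs of 86 mm diameter, each leg's bounding box inset 42 mm from the nearest pair of top edges from z = 0 to the bottom of the top.


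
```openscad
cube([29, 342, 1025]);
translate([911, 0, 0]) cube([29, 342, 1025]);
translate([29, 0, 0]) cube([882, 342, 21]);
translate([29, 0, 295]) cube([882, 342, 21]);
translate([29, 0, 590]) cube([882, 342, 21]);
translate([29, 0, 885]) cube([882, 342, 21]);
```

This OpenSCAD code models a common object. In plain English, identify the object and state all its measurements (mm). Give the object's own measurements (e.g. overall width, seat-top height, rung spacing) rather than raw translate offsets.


An open bookshelf. Two side panels, each 29 mm thick, 342 mm deep and 1025 mm tall, stand 940 mm apart (outside-to-outside). Between them sit 4 shelves, each 21 mm thick and 342 mm deep, spanning the full gap between the sides. The bottom shelf rests on the floor (its underside at z = 0) and the clear gap between one shelf's top and the next shelf's underside is 274 mm.


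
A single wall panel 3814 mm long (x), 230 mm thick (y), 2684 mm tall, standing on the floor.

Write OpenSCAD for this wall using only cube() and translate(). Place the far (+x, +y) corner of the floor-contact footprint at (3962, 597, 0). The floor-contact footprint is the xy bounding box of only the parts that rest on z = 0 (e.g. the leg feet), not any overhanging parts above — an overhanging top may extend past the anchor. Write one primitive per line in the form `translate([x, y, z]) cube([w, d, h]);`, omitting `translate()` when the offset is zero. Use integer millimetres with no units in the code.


translate([148, 367, 0]) cube([3814, 230, 2684]);


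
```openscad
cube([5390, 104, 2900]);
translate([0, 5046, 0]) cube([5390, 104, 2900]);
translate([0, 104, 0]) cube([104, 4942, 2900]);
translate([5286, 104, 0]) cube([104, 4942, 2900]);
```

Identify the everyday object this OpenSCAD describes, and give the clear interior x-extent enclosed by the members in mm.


A house (or room) frame. The interior width is 5182 mm.

Four 2900 mm walls enclosing a rectangle with no floor or roof — a room or house frame. Outside width is 5390 mm and wall thickness is 104 mm, so the interior width is 5390 − 2 × 104 = 5182 mm.


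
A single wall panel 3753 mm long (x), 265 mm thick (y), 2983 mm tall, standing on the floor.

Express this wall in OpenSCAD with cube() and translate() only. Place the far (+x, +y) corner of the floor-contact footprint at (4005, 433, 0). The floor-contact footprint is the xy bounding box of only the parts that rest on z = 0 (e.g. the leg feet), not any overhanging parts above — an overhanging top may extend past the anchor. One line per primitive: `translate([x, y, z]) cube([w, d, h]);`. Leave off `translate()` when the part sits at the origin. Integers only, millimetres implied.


translate([252, 168, 0]) cube([3753, 265, 2983]);


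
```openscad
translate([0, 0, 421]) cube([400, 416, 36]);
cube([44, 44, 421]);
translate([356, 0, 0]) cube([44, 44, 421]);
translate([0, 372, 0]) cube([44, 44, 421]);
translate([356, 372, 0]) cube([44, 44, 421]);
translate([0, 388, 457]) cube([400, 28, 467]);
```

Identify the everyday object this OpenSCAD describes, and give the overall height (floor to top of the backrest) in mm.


A chair. The overall height is 924 mm.

A slab on four corner posts with a tall panel at the back — a chair. The seat slab sits at z = 421 with thickness 36, and the 467 mm backrest starts at the seat top, so the overall height is 421 + 36 + 467 = 924 mm.


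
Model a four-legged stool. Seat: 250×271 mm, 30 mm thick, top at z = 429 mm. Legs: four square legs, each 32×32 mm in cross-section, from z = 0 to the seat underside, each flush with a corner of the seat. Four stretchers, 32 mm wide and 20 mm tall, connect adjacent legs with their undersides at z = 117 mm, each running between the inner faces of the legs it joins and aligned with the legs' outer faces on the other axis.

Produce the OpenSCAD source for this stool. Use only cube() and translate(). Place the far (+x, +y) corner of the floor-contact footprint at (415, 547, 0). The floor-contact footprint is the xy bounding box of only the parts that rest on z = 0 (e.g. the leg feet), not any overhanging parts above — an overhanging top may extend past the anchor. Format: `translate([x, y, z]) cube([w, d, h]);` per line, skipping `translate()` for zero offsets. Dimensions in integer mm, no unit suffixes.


// leg_h = 429 - 30 = 399
// stretcher span = 250 - 2*32 = 186
translate([165, 276, 399]) cube([250, 271, 30]);
translate([165, 276, 0]) cube([32, 32, 399]);
translate([383, 276, 0]) cube([32, 32, 399]);
translate([165, 515, 0]) cube([32, 32, 399]);
translate([383, 515, 0]) cube([32, 32, 399]);
translate([197, 276, 117]) cube([186, 32, 20]);
translate([197, 515, 117]) cube([186, 32, 20]);
translate([165, 308, 117]) cube([32, 207, 20]);
translate([383, 308, 117]) cube([32, 207, 20]);


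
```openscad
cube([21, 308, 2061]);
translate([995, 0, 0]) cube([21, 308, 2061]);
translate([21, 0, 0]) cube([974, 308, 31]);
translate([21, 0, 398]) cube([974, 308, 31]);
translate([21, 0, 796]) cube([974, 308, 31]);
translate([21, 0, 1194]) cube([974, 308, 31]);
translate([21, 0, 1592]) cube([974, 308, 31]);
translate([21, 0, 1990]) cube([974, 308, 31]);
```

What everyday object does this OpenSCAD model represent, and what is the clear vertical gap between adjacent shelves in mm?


A bookshelf. The clear shelf gap is 367 mm.

Two tall side panels with 6 horizontal boards between them — a bookshelf. The first two shelf undersides are at z = 0 and z = 398; with shelf thickness 31, the clear gap is 398 − 0 − 31 = 367 mm.


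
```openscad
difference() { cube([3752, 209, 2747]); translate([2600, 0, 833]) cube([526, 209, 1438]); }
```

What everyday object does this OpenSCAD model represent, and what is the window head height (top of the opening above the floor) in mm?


A wall with a window opening. The window head height is 2271 mm.

A wall with a rectangular opening subtracted — a window. Sill at z = 833, opening 1438 mm tall, so the head is at 833 + 1438 = 2271 mm.


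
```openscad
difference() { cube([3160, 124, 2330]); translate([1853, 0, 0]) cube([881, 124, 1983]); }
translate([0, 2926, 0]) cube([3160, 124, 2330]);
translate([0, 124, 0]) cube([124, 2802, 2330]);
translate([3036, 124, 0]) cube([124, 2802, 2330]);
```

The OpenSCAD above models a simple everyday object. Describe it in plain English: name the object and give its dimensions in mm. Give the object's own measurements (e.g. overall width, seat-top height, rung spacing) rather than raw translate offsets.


A single room: four walls, each 2330 mm tall and 124 mm thick, enclosing an outside footprint 3160×3050 mm (x × y), no floor or roof. The front and back walls (−y and +y sides) run the full x-width; the side walls fit between their inner faces. A door opening 881 mm wide and 1983 mm tall is cut through the front wall from the floor up, its −x edge 1853 mm from the wall's −x end.


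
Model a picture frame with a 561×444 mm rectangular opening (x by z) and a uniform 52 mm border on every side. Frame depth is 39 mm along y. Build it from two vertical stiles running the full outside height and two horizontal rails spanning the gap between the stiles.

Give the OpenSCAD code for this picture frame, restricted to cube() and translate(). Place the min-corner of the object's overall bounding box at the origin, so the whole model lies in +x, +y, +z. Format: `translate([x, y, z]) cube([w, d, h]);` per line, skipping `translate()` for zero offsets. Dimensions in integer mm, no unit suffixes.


cube([52, 39, 548]);
translate([613, 0, 0]) cube([52, 39, 548]);
translate([52, 0, 0]) cube([561, 39, 52]);
translate([52, 0, 496]) cube([561, 39, 52]);


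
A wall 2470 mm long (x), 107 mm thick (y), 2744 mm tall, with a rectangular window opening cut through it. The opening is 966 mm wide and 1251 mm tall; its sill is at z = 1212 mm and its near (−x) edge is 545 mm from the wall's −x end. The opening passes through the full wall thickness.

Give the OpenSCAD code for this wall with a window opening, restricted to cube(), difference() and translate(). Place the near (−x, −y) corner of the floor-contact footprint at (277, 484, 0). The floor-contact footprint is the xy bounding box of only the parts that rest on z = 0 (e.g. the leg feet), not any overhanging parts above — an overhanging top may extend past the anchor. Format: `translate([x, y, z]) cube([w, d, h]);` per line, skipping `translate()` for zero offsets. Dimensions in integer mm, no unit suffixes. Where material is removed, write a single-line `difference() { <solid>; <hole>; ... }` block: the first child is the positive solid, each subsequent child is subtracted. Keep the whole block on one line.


difference() { translate([277, 484, 0]) cube([2470, 107, 2744]); translate([822, 484, 1212]) cube([966, 107, 1251]); }


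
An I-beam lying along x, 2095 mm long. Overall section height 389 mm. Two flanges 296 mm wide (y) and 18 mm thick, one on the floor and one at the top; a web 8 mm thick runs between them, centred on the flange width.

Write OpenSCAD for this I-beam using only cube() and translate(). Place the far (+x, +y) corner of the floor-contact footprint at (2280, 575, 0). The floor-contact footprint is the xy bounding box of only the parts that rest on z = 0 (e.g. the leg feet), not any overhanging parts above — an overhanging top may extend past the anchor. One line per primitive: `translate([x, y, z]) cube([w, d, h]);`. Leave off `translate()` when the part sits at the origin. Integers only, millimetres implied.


translate([185, 279, 0]) cube([2095, 296, 18]);
translate([185, 423, 18]) cube([2095, 8, 353]);
translate([185, 279, 371]) cube([2095, 296, 18]);


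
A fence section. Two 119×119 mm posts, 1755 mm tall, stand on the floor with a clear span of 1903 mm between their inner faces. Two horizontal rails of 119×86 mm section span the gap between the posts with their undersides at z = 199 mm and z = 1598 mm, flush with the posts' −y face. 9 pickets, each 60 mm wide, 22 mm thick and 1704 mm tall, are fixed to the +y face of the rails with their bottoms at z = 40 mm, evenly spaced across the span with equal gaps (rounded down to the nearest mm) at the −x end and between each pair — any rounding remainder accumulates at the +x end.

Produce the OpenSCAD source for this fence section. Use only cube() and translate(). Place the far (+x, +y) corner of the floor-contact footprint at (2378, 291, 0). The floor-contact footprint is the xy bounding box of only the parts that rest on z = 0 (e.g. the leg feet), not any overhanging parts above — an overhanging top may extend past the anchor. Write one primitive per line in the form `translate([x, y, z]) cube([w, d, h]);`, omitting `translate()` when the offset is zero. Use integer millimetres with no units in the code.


translate([237, 172, 0]) cube([119, 119, 1755]);
translate([2259, 172, 0]) cube([119, 119, 1755]);
translate([356, 172, 199]) cube([1903, 119, 86]);
translate([356, 172, 1598]) cube([1903, 119, 86]);
translate([492, 291, 40]) cube([60, 22, 1704]);
translate([688, 291, 40]) cube([60, 22, 1704]);
translate([884, 291, 40]) cube([60, 22, 1704]);
translate([1080, 291, 40]) cube([60, 22, 1704]);
translate([1276, 291, 40]) cube([60, 22, 1704]);
translate([1472, 291, 40]) cube([60, 22, 1704]);
translate([1668, 291, 40]) cube([60, 22, 1704]);
translate([1864, 291, 40]) cube([60, 22, 1704]);
translate([2060, 291, 40]) cube([60, 22, 1704]);


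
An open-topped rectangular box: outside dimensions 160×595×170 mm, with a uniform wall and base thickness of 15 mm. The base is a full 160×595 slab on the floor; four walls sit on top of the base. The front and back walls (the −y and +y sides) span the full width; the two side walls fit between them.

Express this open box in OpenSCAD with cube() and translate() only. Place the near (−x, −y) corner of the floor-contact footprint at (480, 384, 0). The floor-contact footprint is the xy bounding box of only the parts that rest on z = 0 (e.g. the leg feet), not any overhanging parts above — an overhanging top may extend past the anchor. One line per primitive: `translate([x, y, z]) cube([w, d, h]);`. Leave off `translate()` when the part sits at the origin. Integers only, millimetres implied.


translate([480, 384, 0]) cube([160, 595, 15]);
translate([480, 384, 15]) cube([160, 15, 155]);
translate([480, 964, 15]) cube([160, 15, 155]);
translate([480, 399, 15]) cube([15, 565, 155]);
translate([625, 399, 15]) cube([15, 565, 155]);


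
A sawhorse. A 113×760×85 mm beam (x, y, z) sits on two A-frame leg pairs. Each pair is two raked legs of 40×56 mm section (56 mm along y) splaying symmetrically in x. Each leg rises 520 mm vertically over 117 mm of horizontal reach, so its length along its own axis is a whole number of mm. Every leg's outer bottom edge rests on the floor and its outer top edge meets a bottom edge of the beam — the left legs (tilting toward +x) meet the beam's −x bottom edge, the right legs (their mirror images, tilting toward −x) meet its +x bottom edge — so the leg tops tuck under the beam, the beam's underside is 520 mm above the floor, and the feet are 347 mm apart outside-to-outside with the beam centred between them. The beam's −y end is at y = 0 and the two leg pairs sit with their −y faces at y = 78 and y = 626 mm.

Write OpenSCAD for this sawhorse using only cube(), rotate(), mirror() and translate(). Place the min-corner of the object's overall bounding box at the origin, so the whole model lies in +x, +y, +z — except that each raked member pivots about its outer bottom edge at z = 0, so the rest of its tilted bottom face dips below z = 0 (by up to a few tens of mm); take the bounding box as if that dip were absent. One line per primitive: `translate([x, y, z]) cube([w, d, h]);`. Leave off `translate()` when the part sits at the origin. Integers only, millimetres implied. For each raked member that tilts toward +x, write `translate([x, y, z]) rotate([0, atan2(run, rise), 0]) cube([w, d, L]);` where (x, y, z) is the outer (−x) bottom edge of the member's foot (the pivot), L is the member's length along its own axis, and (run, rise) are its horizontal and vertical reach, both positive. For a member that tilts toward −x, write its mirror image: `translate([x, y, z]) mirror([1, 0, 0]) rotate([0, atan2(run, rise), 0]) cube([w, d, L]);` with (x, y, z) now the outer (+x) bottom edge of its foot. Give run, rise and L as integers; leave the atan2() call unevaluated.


translate([117, 0, 520]) cube([113, 760, 85]);
translate([0, 78, 0]) rotate([0, atan2(117, 520), 0]) cube([40, 56, 533]);
translate([347, 78, 0]) mirror([1, 0, 0]) rotate([0, atan2(117, 520), 0]) cube([40, 56, 533]);
translate([0, 626, 0]) rotate([0, atan2(117, 520), 0]) cube([40, 56, 533]);
translate([347, 626, 0]) mirror([1, 0, 0]) rotate([0, atan2(117, 520), 0]) cube([40, 56, 533]);
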